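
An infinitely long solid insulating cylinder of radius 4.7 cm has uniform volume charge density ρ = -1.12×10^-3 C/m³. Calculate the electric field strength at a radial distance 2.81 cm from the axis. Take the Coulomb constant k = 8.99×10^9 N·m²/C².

Take a coaxial cylindrical Gaussian surface of radius r = 2.81 cm and length L (r < R).
Charge inside radius r per length L is ρ·πr²·L, so λ_enc = ρπr² = -2.778e-6 C/m.
Gauss's law: E·2πrL = λ_enc L/ε₀.
E = 2k|λ_enc|/r = 2(8.99×10^9)(2.778×10^-6)/(0.0281) = 1.78×10^6 N/C.

E = 1.78e6 N/C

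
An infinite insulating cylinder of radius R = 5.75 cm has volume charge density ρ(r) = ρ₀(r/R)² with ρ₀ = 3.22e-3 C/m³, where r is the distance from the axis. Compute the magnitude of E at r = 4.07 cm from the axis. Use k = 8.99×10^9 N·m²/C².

Take a coaxial cylindrical Gaussian surface of radius r = 4.07 cm and length L (r < R).
λ_enc = ∫₀^r ρ(r')·2πr' dr' = (2πρ₀/R²)·r^4/4 = 4.198×10^-6 C/m.
Applying ∮E·dA = Q_enc/ε₀ with the end caps contributing no flux:
E = 2k|λ_enc|/r = 2(8.99×10^9)(4.198×10^-6)/(0.0407) = 1.85×10^6 N/C.

E ≈ 1.85×10^6 N/C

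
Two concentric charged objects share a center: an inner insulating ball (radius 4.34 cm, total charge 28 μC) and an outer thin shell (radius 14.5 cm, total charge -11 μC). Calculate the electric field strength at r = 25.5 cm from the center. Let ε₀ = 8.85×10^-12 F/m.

By spherical symmetry E is radial; choose a Gaussian sphere of radius r = 25.5 cm (r > 14.5 cm, enclosing both).
Q_enc = (28 μC) + (-11 μC) = 1.70×10^-5 C.
Applying ∮E·dA = Q_enc/ε₀ with Φ = E(4πr²):
E = |Q_enc|/(4πε₀r²) = (1.70×10^-5)/(4π·8.85×10^-12·(0.255)²) = 2.35×10^6 N/C.

2.35×10^6 N/C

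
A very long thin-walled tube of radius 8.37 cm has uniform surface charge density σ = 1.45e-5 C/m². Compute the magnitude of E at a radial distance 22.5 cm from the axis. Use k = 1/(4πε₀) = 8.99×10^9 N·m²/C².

Choose a coaxial cylinder of radius r = 22.5 cm (arbitrary length L) as the Gaussian surface (r > 8.37 cm).
The whole shell is enclosed: λ_enc = σ·2πR = (1.45×10^-5)·2π·(0.0837) = 7.626×10^-6 C/m.
Since E is radial and uniform over the curved surface, Φ = E·2πrL = Q_enc/ε₀ = λ_enc L/ε₀.
E = 2k|λ_enc|/r = 2(8.99×10^9)(7.626×10^-6)/(0.225) = 6.09×10^5 N/C.

E = 6.09e5 V/m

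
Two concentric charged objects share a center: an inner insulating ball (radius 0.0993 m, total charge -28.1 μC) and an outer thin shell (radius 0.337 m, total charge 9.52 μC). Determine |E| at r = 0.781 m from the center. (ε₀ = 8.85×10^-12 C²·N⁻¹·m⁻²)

E ≈ 2.74e5 N/C

By spherical symmetry E is radial; choose a Gaussian sphere of radius r = 0.781 m (r > 0.337 m, enclosing both).
Q_enc = (-28.1 μC) + (9.52 μC) = -1.858×10^-5 C.
Since E is radial and uniform over the Gaussian sphere, Φ = E·4πr² = Q_enc/ε₀.
E = |Q_enc|/(4πε₀r²) = (1.858e-5)/(4π·8.85×10^-12·(0.781)²) = 2.74×10^5 N/C.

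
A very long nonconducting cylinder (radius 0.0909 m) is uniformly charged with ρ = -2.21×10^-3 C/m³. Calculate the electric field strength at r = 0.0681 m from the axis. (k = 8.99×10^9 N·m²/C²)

Coaxial Gaussian cylinder, radius r = 0.0681 m, length L (r < R).
Enclosed charge per unit length: λ_enc = ρ·πr² = (-2.21e-3)π(0.0681)² = -3.22×10^-5 C/m.
Gauss's law: E·2πrL = λ_enc L/ε₀.
E = 2k|λ_enc|/r = 2(8.99×10^9)(3.22×10^-5)/(0.0681) = 8.50×10^6 N/C.

E ≈ 8.50×10^6 V/m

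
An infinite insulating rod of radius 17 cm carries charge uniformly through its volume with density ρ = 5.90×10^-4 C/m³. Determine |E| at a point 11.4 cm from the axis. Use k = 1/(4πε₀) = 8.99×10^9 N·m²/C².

|E| = 3.80×10^6 N/C

Choose a coaxial cylinder of radius r = 11.4 cm (arbitrary length L) as the Gaussian surface (r < R).
Charge inside radius r per length L is ρ·πr²·L, so λ_enc = ρπr² = 2.409×10^-5 C/m.
Since E is radial and uniform over the curved surface, Φ = E·2πrL = Q_enc/ε₀ = λ_enc L/ε₀.
E = 2k|λ_enc|/r = 2(8.99×10^9)(2.409e-5)/(0.114) = 3.80×10^6 N/C.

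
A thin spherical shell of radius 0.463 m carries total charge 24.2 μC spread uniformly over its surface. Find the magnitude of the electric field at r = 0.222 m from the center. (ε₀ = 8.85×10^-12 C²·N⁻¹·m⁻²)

Take a concentric spherical Gaussian surface of radius r = 0.222 m (inside the shell, r < 0.463 m).
No charge lies within this surface, so Q_enc = 0 and Gauss's law gives E·4πr² = 0 ⇒ E = 0.

E = 0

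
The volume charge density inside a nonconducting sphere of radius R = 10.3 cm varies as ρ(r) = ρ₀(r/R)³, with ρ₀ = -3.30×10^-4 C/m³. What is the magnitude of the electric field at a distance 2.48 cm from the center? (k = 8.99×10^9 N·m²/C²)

Use a concentric Gaussian sphere at r = 2.48 cm (r < R).
Integrate the density: Q_enc = 4π ∫₀^r ρ₀(r'/R)^3 r'² dr' = 4πρ₀ r^6/(6·R³) = -1.472e-10 C.
Since E is radial and uniform over the Gaussian sphere, Φ = E·4πr² = Q_enc/ε₀.
E = k|Q_enc|/r² = (8.99×10^9)(1.472×10^-10)/(0.0248)² = 2.15×10^3 N/C.

2.15e3 N/C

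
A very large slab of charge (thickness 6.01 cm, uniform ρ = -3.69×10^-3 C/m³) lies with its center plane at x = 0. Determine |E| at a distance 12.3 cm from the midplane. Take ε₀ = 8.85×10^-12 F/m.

|E| = 1.25×10^7 N/C

The point |x| = 12.3 cm lies outside the slab (half-thickness 0.03005 m). A symmetric pillbox spanning the full slab encloses Q_enc = ρ·d·A.
Flux = 2EA ⇒ E = |ρ|d/(2ε₀), independent of distance outside.
E = (3.69e-3)(0.0601)/(2·8.85×10^-12) = 1.25e7 N/C.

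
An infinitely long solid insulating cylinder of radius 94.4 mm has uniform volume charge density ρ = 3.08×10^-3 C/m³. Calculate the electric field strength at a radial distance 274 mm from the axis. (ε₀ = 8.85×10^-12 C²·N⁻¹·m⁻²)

Take a coaxial cylindrical Gaussian surface of radius r = 274 mm and length L (r > 94.4 mm, full cross-section enclosed).
λ_enc = ρ·πR² = (3.08×10^-3)π(0.0944)² = 8.623×10^-5 C/m.
Applying ∮E·dA = Q_enc/ε₀ with the end caps contributing no flux:
E = |λ_enc|/(2πε₀r) = (8.623e-5)/(2π·8.85×10^-12·0.274) = 5.66e6 N/C.

5.66e6 V/m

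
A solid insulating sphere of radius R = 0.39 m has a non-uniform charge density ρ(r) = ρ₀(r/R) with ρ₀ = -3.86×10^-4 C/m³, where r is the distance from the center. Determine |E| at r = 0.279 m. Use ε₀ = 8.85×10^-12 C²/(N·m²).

2.18×10^6 N/C

Take a concentric spherical Gaussian surface of radius r = 0.279 m (r < R).
Integrate the density: Q_enc = 4π ∫₀^r ρ₀(r'/R)^1 r'² dr' = 4πρ₀ r^4/(4·R) = -1.884e-5 C.
Gauss's law: E·4πr² = Q_enc/ε₀.
E = |Q_enc|/(4πε₀r²) = (1.884e-5)/(4π·8.85×10^-12·(0.279)²) = 2.18e6 N/C.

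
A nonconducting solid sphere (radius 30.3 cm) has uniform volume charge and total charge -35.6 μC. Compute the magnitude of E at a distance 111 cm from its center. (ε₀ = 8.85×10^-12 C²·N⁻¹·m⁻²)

E = 2.60e5 V/m

Symmetry ⇒ E = E(r) r̂. Gaussian sphere of radius r = 111 cm (r > R, so the entire charge is enclosed).
Q_enc = -35.6 μC = -3.56×10^-5 C.
By Gauss's law, ∮E·dA = E·4πr² = Q_enc/ε₀.
E = |Q_enc|/(4πε₀r²) = (3.56e-5)/(4π·8.85×10^-12·(1.11)²) = 2.60×10^5 N/C.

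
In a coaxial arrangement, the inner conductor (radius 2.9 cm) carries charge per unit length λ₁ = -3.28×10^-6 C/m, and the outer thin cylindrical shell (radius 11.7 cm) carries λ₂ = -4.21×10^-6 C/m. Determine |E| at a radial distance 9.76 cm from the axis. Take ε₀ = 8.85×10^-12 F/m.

6.04e5 N/C

Choose a coaxial cylinder of radius r = 9.76 cm (arbitrary length L) as the Gaussian surface (between the conductors, 2.9 cm < r < 11.7 cm).
Only the inner wire is enclosed; the outer shell contributes nothing inside itself. λ_enc = λ₁ = -3.28e-6 C/m.
By Gauss's law (flux through the curved wall only), E·2πrL = λ_enc L/ε₀.
E = |λ_enc|/(2πε₀r) = (3.28×10^-6)/(2π·8.85×10^-12·0.0976) = 6.04×10^5 N/C.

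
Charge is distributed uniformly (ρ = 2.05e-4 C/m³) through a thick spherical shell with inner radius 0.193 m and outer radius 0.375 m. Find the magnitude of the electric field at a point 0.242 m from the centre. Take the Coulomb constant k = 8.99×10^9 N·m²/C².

Use a concentric Gaussian sphere at r = 0.242 m (within the shell material, 0.193 m < r < 0.375 m).
Enclosed charge is the volume from a to r: Q_enc = (4π/3)ρ(r³ − a³) = 5.997×10^-6 C.
Applying ∮E·dA = Q_enc/ε₀ with Φ = E(4πr²):
E = k|Q_enc|/r² = (8.99×10^9)(5.997e-6)/(0.242)² = 9.21e5 N/C.

|E| ≈ 9.21e5 N/C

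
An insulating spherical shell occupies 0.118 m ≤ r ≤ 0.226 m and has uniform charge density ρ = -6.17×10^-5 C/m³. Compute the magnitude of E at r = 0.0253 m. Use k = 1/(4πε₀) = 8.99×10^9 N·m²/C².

By spherical symmetry E is radial; choose a Gaussian sphere of radius r = 0.0253 m (r < 0.118 m, inside the empty cavity).
No charge is enclosed, so by Gauss's law E·4πr² = 0 ⇒ E = 0.

E = 0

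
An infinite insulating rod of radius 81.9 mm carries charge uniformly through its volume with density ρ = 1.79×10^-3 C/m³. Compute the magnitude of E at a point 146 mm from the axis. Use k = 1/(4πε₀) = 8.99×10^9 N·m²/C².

E = 4.65e6 N/C

By cylindrical symmetry E is radial; use a coaxial Gaussian cylinder of radius 146 mm and length L (r > 81.9 mm, full cross-section enclosed).
λ_enc = ρ·πR² = (1.79e-3)π(0.0819)² = 3.772×10^-5 C/m.
Gauss's law: E·2πrL = λ_enc L/ε₀.
E = 2k|λ_enc|/r = 2(8.99×10^9)(3.772e-5)/(0.146) = 4.65×10^6 N/C.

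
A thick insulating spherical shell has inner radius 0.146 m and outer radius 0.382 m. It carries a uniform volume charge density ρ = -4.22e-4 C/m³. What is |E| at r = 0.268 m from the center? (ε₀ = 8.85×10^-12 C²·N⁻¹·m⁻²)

Use a concentric Gaussian sphere at r = 0.268 m (within the shell material, 0.146 m < r < 0.382 m).
Enclosed charge is the volume from a to r: Q_enc = (4π/3)ρ(r³ − a³) = -2.852e-5 C.
Gauss's law: E·4πr² = Q_enc/ε₀.
E = |Q_enc|/(4πε₀r²) = (2.852×10^-5)/(4π·8.85×10^-12·(0.268)²) = 3.57×10^6 N/C.

|E| ≈ 3.57×10^6 N/C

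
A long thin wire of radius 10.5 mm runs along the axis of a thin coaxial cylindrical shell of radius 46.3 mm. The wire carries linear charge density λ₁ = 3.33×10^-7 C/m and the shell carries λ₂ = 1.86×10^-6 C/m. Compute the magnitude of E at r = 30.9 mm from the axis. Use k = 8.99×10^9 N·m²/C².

Take a coaxial cylindrical Gaussian surface of radius r = 30.9 mm and length L (between the conductors, 10.5 mm < r < 46.3 mm).
The shell at 46.3 mm lies outside the Gaussian surface, so λ_enc = λ₁ = 3.33×10^-7 C/m.
Since E is radial and uniform over the curved surface, Φ = E·2πrL = Q_enc/ε₀ = λ_enc L/ε₀.
E = 2k|λ_enc|/r = 2(8.99×10^9)(3.33×10^-7)/(0.0309) = 1.94e5 N/C.

E = 1.94×10^5 N/C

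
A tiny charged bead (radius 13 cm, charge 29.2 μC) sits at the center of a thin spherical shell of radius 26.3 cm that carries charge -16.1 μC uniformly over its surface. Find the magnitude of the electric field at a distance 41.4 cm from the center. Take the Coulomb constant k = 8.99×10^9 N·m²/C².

Symmetry ⇒ E = E(r) r̂. Gaussian sphere of radius r = 41.4 cm (r > 26.3 cm, enclosing both).
Q_enc = (29.2 μC) + (-16.1 μC) = 1.31×10^-5 C.
Since E is radial and uniform over the Gaussian sphere, Φ = E·4πr² = Q_enc/ε₀.
E = k|Q_enc|/r² = (8.99×10^9)(1.31×10^-5)/(0.414)² = 6.87×10^5 N/C.

|E| = 6.87×10^5 N/C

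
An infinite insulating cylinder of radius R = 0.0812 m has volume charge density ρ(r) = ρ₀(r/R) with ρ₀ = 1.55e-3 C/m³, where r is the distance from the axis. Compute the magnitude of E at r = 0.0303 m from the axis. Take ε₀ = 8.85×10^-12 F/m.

Choose a coaxial cylinder of radius r = 0.0303 m (arbitrary length L) as the Gaussian surface (r < R).
λ_enc = ∫₀^r ρ(r')·2πr' dr' = (2πρ₀/R)·r^3/3 = 1.112×10^-6 C/m.
Applying ∮E·dA = Q_enc/ε₀ with the end caps contributing no flux:
E = |λ_enc|/(2πε₀r) = (1.112e-6)/(2π·8.85×10^-12·0.0303) = 6.60×10^5 N/C.

|E| ≈ 6.60×10^5 V/m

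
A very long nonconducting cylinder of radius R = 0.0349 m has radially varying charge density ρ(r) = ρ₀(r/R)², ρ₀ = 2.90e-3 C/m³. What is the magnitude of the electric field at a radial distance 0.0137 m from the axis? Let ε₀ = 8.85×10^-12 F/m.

E ≈ 1.73e5 N/C

Coaxial Gaussian cylinder, radius r = 0.0137 m, length L (r < R).
λ_enc = ∫₀^r ρ(r')·2πr' dr' = (2πρ₀/R²)·r^4/4 = 1.317e-7 C/m.
By Gauss's law (flux through the curved wall only), E·2πrL = λ_enc L/ε₀.
E = |λ_enc|/(2πε₀r) = (1.317×10^-7)/(2π·8.85×10^-12·0.0137) = 1.73×10^5 N/C.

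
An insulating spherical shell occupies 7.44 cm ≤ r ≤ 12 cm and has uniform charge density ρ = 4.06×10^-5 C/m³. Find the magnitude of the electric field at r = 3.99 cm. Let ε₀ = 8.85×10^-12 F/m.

Take a concentric spherical Gaussian surface of radius r = 3.99 cm (r < 7.44 cm, inside the empty cavity).
No charge is enclosed, so by Gauss's law E·4πr² = 0 ⇒ E = 0.

|E| = 0 N/C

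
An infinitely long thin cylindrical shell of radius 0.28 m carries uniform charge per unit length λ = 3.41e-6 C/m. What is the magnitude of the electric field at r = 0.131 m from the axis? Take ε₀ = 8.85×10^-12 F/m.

Coaxial Gaussian cylinder, radius r = 0.131 m, length L (r < 0.28 m, inside the shell).
All the surface charge lies outside this cylinder: Q_enc = 0, hence E = 0.

E = 0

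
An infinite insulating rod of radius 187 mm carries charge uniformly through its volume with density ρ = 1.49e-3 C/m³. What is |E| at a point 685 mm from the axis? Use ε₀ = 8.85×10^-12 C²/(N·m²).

Coaxial Gaussian cylinder, radius r = 685 mm, length L (r > 187 mm, full cross-section enclosed).
λ_enc = ρ·πR² = (1.49e-3)π(0.187)² = 1.637×10^-4 C/m.
Since E is radial and uniform over the curved surface, Φ = E·2πrL = Q_enc/ε₀ = λ_enc L/ε₀.
E = |λ_enc|/(2πε₀r) = (1.637e-4)/(2π·8.85×10^-12·0.685) = 4.30×10^6 N/C.

E = 4.30×10^6 V/m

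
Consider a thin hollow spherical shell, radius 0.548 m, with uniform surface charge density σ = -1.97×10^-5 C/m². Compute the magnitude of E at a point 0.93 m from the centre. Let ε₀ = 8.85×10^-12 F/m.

Use a concentric Gaussian sphere at r = 0.93 m (r > 0.548 m).
The entire shell is enclosed: Q_enc = σ·4πR² = (-1.97e-5)·4π·(0.548)² = -7.434×10^-5 C.
Since E is radial and uniform over the Gaussian sphere, Φ = E·4πr² = Q_enc/ε₀.
E = |Q_enc|/(4πε₀r²) = (7.434×10^-5)/(4π·8.85×10^-12·(0.93)²) = 7.73×10^5 N/C.

E ≈ 7.73×10^5 V/m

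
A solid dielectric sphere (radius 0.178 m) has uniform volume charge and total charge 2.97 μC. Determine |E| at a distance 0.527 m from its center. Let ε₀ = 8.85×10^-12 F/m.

Symmetry ⇒ E = E(r) r̂. Gaussian sphere of radius r = 0.527 m (r > R, so the entire charge is enclosed).
Q_enc = 2.97 μC = 2.97×10^-6 C.
By Gauss's law, ∮E·dA = E·4πr² = Q_enc/ε₀.
E = |Q_enc|/(4πε₀r²) = (2.97×10^-6)/(4π·8.85×10^-12·(0.527)²) = 9.62e4 N/C.

E = 9.62×10^4 V/m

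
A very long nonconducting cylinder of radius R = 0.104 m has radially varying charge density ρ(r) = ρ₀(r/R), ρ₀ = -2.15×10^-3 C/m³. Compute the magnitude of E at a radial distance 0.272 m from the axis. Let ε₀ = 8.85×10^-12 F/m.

Choose a coaxial cylinder of radius r = 0.272 m (arbitrary length L) as the Gaussian surface (r > R, full charge per length enclosed).
λ_enc = 2π ∫₀^R ρ₀(r'/R)^1 r' dr' = 2πρ₀R²/3 = -4.87e-5 C/m.
By Gauss's law (flux through the curved wall only), E·2πrL = λ_enc L/ε₀.
E = |λ_enc|/(2πε₀r) = (4.87×10^-5)/(2π·8.85×10^-12·0.272) = 3.22e6 N/C.

|E| ≈ 3.22e6 N/C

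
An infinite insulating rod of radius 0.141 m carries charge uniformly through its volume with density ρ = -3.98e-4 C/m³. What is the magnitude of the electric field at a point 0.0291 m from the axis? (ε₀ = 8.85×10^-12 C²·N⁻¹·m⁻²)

|E| ≈ 6.54e5 N/C

Choose a coaxial cylinder of radius r = 0.0291 m (arbitrary length L) as the Gaussian surface (r < R).
Charge inside radius r per length L is ρ·πr²·L, so λ_enc = ρπr² = -1.059×10^-6 C/m.
By Gauss's law (flux through the curved wall only), E·2πrL = λ_enc L/ε₀.
E = |λ_enc|/(2πε₀r) = (1.059×10^-6)/(2π·8.85×10^-12·0.0291) = 6.54×10^5 N/C.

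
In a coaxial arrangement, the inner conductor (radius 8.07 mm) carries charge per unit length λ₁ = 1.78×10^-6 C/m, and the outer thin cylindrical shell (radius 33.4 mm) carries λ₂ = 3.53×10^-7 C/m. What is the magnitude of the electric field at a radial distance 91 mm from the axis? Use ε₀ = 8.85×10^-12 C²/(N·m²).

|E| = 4.22e5 N/C

Take a coaxial cylindrical Gaussian surface of radius r = 91 mm and length L (r > 33.4 mm, enclosing both).
λ_enc = λ₁ + λ₂ = (1.78×10^-6) + (3.53×10^-7) = 2.133e-6 C/m.
Gauss's law: E·2πrL = λ_enc L/ε₀.
E = |λ_enc|/(2πε₀r) = (2.133e-6)/(2π·8.85×10^-12·0.091) = 4.22×10^5 N/C.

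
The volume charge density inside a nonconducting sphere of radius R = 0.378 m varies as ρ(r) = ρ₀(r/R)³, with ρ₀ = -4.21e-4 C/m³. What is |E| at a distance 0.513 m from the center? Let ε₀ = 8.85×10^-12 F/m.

Use a concentric Gaussian sphere at r = 0.513 m (r > R, all charge enclosed).
Q_enc = 4π ∫₀^R ρ₀(r'/R)^3 r'² dr' = 4πρ₀R³/6 = -4.762e-5 C.
Since E is radial and uniform over the Gaussian sphere, Φ = E·4πr² = Q_enc/ε₀.
E = |Q_enc|/(4πε₀r²) = (4.762e-5)/(4π·8.85×10^-12·(0.513)²) = 1.63×10^6 N/C.

|E| ≈ 1.63×10^6 N/C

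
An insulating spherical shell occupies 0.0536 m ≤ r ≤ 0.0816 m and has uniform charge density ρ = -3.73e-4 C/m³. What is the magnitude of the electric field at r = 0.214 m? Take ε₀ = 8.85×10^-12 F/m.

|E| = 1.19×10^5 N/C

Take a concentric spherical Gaussian surface of radius r = 0.214 m (r > 0.0816 m, enclosing the whole shell).
Q_enc = ρ·(4π/3)(b³ − a³) = (-3.73×10^-4)·(4π/3)·((0.0816)³ − (0.0536)³) = -6.083×10^-7 C.
Since E is radial and uniform over the Gaussian sphere, Φ = E·4πr² = Q_enc/ε₀.
E = |Q_enc|/(4πε₀r²) = (6.083×10^-7)/(4π·8.85×10^-12·(0.214)²) = 1.19×10^5 N/C.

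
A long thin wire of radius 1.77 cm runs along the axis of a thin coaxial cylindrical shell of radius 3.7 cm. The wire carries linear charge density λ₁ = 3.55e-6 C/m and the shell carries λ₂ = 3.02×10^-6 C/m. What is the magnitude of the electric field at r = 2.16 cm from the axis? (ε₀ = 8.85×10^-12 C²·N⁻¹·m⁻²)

Choose a coaxial cylinder of radius r = 2.16 cm (arbitrary length L) as the Gaussian surface (between the conductors, 1.77 cm < r < 3.7 cm).
Only the inner wire is enclosed; the outer shell contributes nothing inside itself. λ_enc = λ₁ = 3.55×10^-6 C/m.
By Gauss's law (flux through the curved wall only), E·2πrL = λ_enc L/ε₀.
E = |λ_enc|/(2πε₀r) = (3.55×10^-6)/(2π·8.85×10^-12·0.0216) = 2.96×10^6 N/C.

E ≈ 2.96e6 N/C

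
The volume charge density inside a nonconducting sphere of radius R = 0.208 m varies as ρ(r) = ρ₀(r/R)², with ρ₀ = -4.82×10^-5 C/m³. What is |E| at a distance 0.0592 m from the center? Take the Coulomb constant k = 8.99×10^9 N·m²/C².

Symmetry ⇒ E = E(r) r̂. Gaussian sphere of radius r = 0.0592 m (r < R).
Q_enc = ∫₀^r ρ(r')·4πr'² dr' = (4πρ₀/R²) ∫₀^r r'^4 dr' = 4πρ₀ r^5/(5·R²) = -2.036e-9 C.
Applying ∮E·dA = Q_enc/ε₀ with Φ = E(4πr²):
E = k|Q_enc|/r² = (8.99×10^9)(2.036×10^-9)/(0.0592)² = 5.22×10^3 N/C.

5.22×10^3 V/m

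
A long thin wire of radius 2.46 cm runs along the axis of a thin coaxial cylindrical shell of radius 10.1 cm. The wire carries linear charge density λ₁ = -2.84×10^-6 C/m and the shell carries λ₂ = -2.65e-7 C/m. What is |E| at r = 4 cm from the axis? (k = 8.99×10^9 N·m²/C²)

E ≈ 1.28e6 N/C

Coaxial Gaussian cylinder, radius r = 4 cm, length L (between the conductors, 2.46 cm < r < 10.1 cm).
Only the inner wire is enclosed; the outer shell contributes nothing inside itself. λ_enc = λ₁ = -2.84×10^-6 C/m.
By Gauss's law (flux through the curved wall only), E·2πrL = λ_enc L/ε₀.
E = 2k|λ_enc|/r = 2(8.99×10^9)(2.84e-6)/(0.04) = 1.28×10^6 N/C.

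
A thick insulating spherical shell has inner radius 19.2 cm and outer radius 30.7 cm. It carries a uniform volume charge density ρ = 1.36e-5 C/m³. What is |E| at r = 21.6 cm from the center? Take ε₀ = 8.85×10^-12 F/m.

|E| = 3.29×10^4 N/C

Use a concentric Gaussian sphere at r = 21.6 cm (within the shell material, 19.2 cm < r < 30.7 cm).
Only the shell between 19.2 cm and r is enclosed: Q_enc = ρ·(4π/3)(r³ − a³) = (1.36e-5)·(4π/3)·((0.216)³ − (0.192)³) = 1.709e-7 C.
By Gauss's law, ∮E·dA = E·4πr² = Q_enc/ε₀.
E = |Q_enc|/(4πε₀r²) = (1.709e-7)/(4π·8.85×10^-12·(0.216)²) = 3.29×10^4 N/C.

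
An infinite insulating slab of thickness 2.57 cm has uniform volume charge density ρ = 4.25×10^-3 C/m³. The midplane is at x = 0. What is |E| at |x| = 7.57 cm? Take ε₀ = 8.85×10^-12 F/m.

The point |x| = 7.57 cm lies outside the slab (half-thickness 0.01285 m). A symmetric pillbox spanning the full slab encloses Q_enc = ρ·d·A.
Flux = 2EA ⇒ E = |ρ|d/(2ε₀), independent of distance outside.
E = (4.25e-3)(0.0257)/(2·8.85×10^-12) = 6.17e6 N/C.

E ≈ 6.17×10^6 V/m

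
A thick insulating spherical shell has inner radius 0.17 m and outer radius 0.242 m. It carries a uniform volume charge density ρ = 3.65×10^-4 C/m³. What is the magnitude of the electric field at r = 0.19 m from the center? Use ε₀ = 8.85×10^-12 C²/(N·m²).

7.41×10^5 V/m

By spherical symmetry E is radial; choose a Gaussian sphere of radius r = 0.19 m (within the shell material, 0.17 m < r < 0.242 m).
Only the shell between 0.17 m and r is enclosed: Q_enc = ρ·(4π/3)(r³ − a³) = (3.65e-4)·(4π/3)·((0.19)³ − (0.17)³) = 2.975×10^-6 C.
Since E is radial and uniform over the Gaussian sphere, Φ = E·4πr² = Q_enc/ε₀.
E = |Q_enc|/(4πε₀r²) = (2.975e-6)/(4π·8.85×10^-12·(0.19)²) = 7.41×10^5 N/C.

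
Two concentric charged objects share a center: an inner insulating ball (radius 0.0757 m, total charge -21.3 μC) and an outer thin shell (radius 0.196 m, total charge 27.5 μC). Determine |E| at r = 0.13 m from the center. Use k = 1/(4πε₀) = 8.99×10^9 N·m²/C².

E ≈ 1.13e7 N/C

By spherical symmetry E is radial; choose a Gaussian sphere of radius r = 0.13 m (between the bodies, 0.0757 m < r < 0.196 m).
Only the inner charge is enclosed; the outer shell contributes nothing inside itself. Q_enc = -21.3 μC = -2.13e-5 C.
Applying ∮E·dA = Q_enc/ε₀ with Φ = E(4πr²):
E = k|Q_enc|/r² = (8.99×10^9)(2.13×10^-5)/(0.13)² = 1.13×10^7 N/C.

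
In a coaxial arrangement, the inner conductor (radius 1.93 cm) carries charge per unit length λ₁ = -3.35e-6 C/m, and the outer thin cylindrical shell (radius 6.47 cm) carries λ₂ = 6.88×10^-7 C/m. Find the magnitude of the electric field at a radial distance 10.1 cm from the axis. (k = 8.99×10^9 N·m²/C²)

Choose a coaxial cylinder of radius r = 10.1 cm (arbitrary length L) as the Gaussian surface (r > 6.47 cm, enclosing both).
λ_enc = λ₁ + λ₂ = (-3.35×10^-6) + (6.88×10^-7) = -2.662e-6 C/m.
Since E is radial and uniform over the curved surface, Φ = E·2πrL = Q_enc/ε₀ = λ_enc L/ε₀.
E = 2k|λ_enc|/r = 2(8.99×10^9)(2.662×10^-6)/(0.101) = 4.74×10^5 N/C.

|E| ≈ 4.74×10^5 N/C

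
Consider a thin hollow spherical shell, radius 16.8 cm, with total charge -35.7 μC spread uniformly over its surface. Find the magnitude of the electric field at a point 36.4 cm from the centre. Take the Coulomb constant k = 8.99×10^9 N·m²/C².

By spherical symmetry E is radial; choose a Gaussian sphere of radius r = 36.4 cm (r > 16.8 cm).
The entire shell is enclosed: Q_enc = -3.57×10^-5 C.
Since E is radial and uniform over the Gaussian sphere, Φ = E·4πr² = Q_enc/ε₀.
E = k|Q_enc|/r² = (8.99×10^9)(3.57e-5)/(0.364)² = 2.42e6 N/C.

E ≈ 2.42×10^6 N/C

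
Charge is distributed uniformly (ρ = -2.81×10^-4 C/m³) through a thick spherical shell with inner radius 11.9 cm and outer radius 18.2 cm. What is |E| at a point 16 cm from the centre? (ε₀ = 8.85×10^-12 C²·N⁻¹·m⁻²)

E = 9.97e5 V/m

Symmetry ⇒ E = E(r) r̂. Gaussian sphere of radius r = 16 cm (within the shell material, 11.9 cm < r < 18.2 cm).
Enclosed charge is the volume from a to r: Q_enc = (4π/3)ρ(r³ − a³) = -2.838e-6 C.
Applying ∮E·dA = Q_enc/ε₀ with Φ = E(4πr²):
E = |Q_enc|/(4πε₀r²) = (2.838×10^-6)/(4π·8.85×10^-12·(0.16)²) = 9.97e5 N/C.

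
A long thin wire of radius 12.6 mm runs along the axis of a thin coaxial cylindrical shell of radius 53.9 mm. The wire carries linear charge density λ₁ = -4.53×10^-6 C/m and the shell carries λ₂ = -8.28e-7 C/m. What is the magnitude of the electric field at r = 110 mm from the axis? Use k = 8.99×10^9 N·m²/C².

E ≈ 8.76×10^5 N/C

Choose a coaxial cylinder of radius r = 110 mm (arbitrary length L) as the Gaussian surface (r > 53.9 mm, enclosing both).
λ_enc = λ₁ + λ₂ = (-4.53e-6) + (-8.28×10^-7) = -5.358×10^-6 C/m.
Since E is radial and uniform over the curved surface, Φ = E·2πrL = Q_enc/ε₀ = λ_enc L/ε₀.
E = 2k|λ_enc|/r = 2(8.99×10^9)(5.358e-6)/(0.11) = 8.76e5 N/C.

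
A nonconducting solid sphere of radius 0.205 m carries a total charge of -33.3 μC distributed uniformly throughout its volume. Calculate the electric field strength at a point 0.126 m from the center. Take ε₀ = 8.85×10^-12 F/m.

Take a concentric spherical Gaussian surface of radius r = 0.126 m (r < R).
For a uniform sphere the enclosed fraction is (r/R)³, so Q_enc = (-33.3 μC)(0.126/0.205)³ = -7.732×10^-6 C.
Applying ∮E·dA = Q_enc/ε₀ with Φ = E(4πr²):
E = |Q_enc|/(4πε₀r²) = (7.732e-6)/(4π·8.85×10^-12·(0.126)²) = 4.38×10^6 N/C.

|E| = 4.38×10^6 N/C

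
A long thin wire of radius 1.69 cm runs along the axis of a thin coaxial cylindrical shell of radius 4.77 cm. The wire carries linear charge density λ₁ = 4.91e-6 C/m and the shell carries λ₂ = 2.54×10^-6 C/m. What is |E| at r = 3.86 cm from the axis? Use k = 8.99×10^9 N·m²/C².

|E| ≈ 2.29×10^6 N/C

By cylindrical symmetry E is radial; use a coaxial Gaussian cylinder of radius 3.86 cm and length L (between the conductors, 1.69 cm < r < 4.77 cm).
The shell at 4.77 cm lies outside the Gaussian surface, so λ_enc = λ₁ = 4.91×10^-6 C/m.
By Gauss's law (flux through the curved wall only), E·2πrL = λ_enc L/ε₀.
E = 2k|λ_enc|/r = 2(8.99×10^9)(4.91×10^-6)/(0.0386) = 2.29e6 N/C.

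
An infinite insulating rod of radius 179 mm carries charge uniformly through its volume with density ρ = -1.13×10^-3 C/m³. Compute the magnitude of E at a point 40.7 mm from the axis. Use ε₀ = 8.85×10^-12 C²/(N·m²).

|E| = 2.60e6 V/m

Take a coaxial cylindrical Gaussian surface of radius r = 40.7 mm and length L (r < R).
Enclosed charge per unit length: λ_enc = ρ·πr² = (-1.13×10^-3)π(0.0407)² = -5.881×10^-6 C/m.
Since E is radial and uniform over the curved surface, Φ = E·2πrL = Q_enc/ε₀ = λ_enc L/ε₀.
E = |λ_enc|/(2πε₀r) = (5.881×10^-6)/(2π·8.85×10^-12·0.0407) = 2.60e6 N/C.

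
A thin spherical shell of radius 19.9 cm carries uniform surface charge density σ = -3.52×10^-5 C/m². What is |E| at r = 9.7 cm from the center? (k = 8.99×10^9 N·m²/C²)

Use a concentric Gaussian sphere at r = 9.7 cm (inside the shell, r < 19.9 cm).
No charge lies within this surface, so Q_enc = 0 and Gauss's law gives E·4πr² = 0 ⇒ E = 0.

E = 0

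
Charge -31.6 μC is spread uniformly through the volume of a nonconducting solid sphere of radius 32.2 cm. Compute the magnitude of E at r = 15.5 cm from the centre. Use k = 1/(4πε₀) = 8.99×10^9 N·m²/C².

By spherical symmetry E is radial; choose a Gaussian sphere of radius r = 15.5 cm (r < R).
For a uniform sphere the enclosed fraction is (r/R)³, so Q_enc = (-31.6 μC)(0.155/0.322)³ = -3.525e-6 C.
Gauss's law: E·4πr² = Q_enc/ε₀.
E = k|Q_enc|/r² = (8.99×10^9)(3.525e-6)/(0.155)² = 1.32×10^6 N/C.

E ≈ 1.32×10^6 N/C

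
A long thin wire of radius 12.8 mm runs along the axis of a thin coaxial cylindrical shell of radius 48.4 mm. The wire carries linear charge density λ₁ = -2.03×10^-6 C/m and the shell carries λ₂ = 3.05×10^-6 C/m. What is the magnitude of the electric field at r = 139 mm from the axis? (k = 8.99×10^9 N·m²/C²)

Take a coaxial cylindrical Gaussian surface of radius r = 139 mm and length L (r > 48.4 mm, enclosing both).
λ_enc = λ₁ + λ₂ = (-2.03×10^-6) + (3.05×10^-6) = 1.02×10^-6 C/m.
Applying ∮E·dA = Q_enc/ε₀ with the end caps contributing no flux:
E = 2k|λ_enc|/r = 2(8.99×10^9)(1.02×10^-6)/(0.139) = 1.32×10^5 N/C.

|E| = 1.32e5 V/m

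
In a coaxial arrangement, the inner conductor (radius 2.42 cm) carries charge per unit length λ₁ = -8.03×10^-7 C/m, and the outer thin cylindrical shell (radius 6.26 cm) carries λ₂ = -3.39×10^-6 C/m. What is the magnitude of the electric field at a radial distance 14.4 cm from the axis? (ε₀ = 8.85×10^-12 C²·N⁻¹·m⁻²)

Choose a coaxial cylinder of radius r = 14.4 cm (arbitrary length L) as the Gaussian surface (r > 6.26 cm, enclosing both).
λ_enc = λ₁ + λ₂ = (-8.03×10^-7) + (-3.39×10^-6) = -4.193×10^-6 C/m.
By Gauss's law (flux through the curved wall only), E·2πrL = λ_enc L/ε₀.
E = |λ_enc|/(2πε₀r) = (4.193×10^-6)/(2π·8.85×10^-12·0.144) = 5.24×10^5 N/C.

|E| ≈ 5.24×10^5 V/m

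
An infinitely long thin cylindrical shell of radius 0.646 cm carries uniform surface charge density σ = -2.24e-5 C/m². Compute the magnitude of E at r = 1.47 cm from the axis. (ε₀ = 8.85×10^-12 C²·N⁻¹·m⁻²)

|E| ≈ 1.11×10^6 N/C

Coaxial Gaussian cylinder, radius r = 1.47 cm, length L (r > 0.646 cm).
The whole shell is enclosed: λ_enc = σ·2πR = (-2.24×10^-5)·2π·(0.00646) = -9.092×10^-7 C/m.
Applying ∮E·dA = Q_enc/ε₀ with the end caps contributing no flux:
E = |λ_enc|/(2πε₀r) = (9.092×10^-7)/(2π·8.85×10^-12·0.0147) = 1.11×10^6 N/C.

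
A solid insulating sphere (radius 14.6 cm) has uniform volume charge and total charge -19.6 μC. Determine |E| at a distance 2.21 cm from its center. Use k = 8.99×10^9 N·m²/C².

Use a concentric Gaussian sphere at r = 2.21 cm (r < R).
For a uniform sphere the enclosed fraction is (r/R)³, so Q_enc = (-19.6 μC)(0.0221/0.146)³ = -6.798×10^-8 C.
By Gauss's law, ∮E·dA = E·4πr² = Q_enc/ε₀.
E = k|Q_enc|/r² = (8.99×10^9)(6.798×10^-8)/(0.0221)² = 1.25×10^6 N/C.

E = 1.25×10^6 N/C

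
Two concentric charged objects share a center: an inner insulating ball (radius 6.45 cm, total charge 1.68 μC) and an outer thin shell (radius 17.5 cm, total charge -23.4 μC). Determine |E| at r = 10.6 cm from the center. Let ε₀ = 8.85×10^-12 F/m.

Symmetry ⇒ E = E(r) r̂. Gaussian sphere of radius r = 10.6 cm (between the bodies, 6.45 cm < r < 17.5 cm).
The shell at 17.5 cm lies outside the Gaussian surface, so Q_enc = 1.68 μC = 1.68×10^-6 C.
Gauss's law: E·4πr² = Q_enc/ε₀.
E = |Q_enc|/(4πε₀r²) = (1.68×10^-6)/(4π·8.85×10^-12·(0.106)²) = 1.34×10^6 N/C.

E = 1.34×10^6 N/C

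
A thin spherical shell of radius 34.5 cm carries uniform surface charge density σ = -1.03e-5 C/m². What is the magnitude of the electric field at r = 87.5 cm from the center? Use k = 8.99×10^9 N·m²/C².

E ≈ 1.81e5 V/m

Take a concentric spherical Gaussian surface of radius r = 87.5 cm (r > 34.5 cm).
The entire shell is enclosed: Q_enc = σ·4πR² = (-1.03×10^-5)·4π·(0.345)² = -1.541e-5 C.
Applying ∮E·dA = Q_enc/ε₀ with Φ = E(4πr²):
E = k|Q_enc|/r² = (8.99×10^9)(1.541×10^-5)/(0.875)² = 1.81e5 N/C.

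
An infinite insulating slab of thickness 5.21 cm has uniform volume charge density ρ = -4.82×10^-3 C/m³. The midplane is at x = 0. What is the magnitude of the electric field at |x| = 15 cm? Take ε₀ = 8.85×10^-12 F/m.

|E| = 1.42×10^7 N/C

The point |x| = 15 cm lies outside the slab (half-thickness 0.02605 m). A symmetric pillbox spanning the full slab encloses Q_enc = ρ·d·A.
Flux = 2EA ⇒ E = |ρ|d/(2ε₀), independent of distance outside.
E = (4.82×10^-3)(0.0521)/(2·8.85×10^-12) = 1.42e7 N/C.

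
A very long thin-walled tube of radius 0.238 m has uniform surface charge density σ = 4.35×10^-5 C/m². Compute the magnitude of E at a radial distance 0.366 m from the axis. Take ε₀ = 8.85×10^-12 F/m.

|E| = 3.20×10^6 N/C

Coaxial Gaussian cylinder, radius r = 0.366 m, length L (r > 0.238 m).
The whole shell is enclosed: λ_enc = σ·2πR = (4.35e-5)·2π·(0.238) = 6.505e-5 C/m.
Applying ∮E·dA = Q_enc/ε₀ with the end caps contributing no flux:
E = |λ_enc|/(2πε₀r) = (6.505×10^-5)/(2π·8.85×10^-12·0.366) = 3.20e6 N/C.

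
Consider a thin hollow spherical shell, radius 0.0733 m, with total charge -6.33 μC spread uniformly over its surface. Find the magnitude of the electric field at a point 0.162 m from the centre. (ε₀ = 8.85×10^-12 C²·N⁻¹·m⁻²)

Take a concentric spherical Gaussian surface of radius r = 0.162 m (r > 0.0733 m).
The entire shell is enclosed: Q_enc = -6.33e-6 C.
Gauss's law: E·4πr² = Q_enc/ε₀.
E = |Q_enc|/(4πε₀r²) = (6.33×10^-6)/(4π·8.85×10^-12·(0.162)²) = 2.17×10^6 N/C.

2.17×10^6 N/C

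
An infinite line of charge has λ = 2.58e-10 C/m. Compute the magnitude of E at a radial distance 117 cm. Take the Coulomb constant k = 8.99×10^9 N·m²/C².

E = 3.96 V/m

By cylindrical symmetry E is radial; use a coaxial Gaussian cylinder of radius 117 cm and length L.
Q_enc = λL, so λ_enc = 2.58×10^-10 C/m.
Applying ∮E·dA = Q_enc/ε₀ with the end caps contributing no flux:
E = 2k|λ_enc|/r = 2(8.99×10^9)(2.58×10^-10)/(1.17) = 3.96 N/C.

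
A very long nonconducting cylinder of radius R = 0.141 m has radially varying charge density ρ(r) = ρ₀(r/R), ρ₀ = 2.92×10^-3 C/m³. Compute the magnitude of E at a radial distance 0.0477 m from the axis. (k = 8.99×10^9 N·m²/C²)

|E| ≈ 1.77×10^6 N/C

By cylindrical symmetry E is radial; use a coaxial Gaussian cylinder of radius 0.0477 m and length L (r < R).
λ_enc = ∫₀^r ρ(r')·2πr' dr' = (2πρ₀/R)·r^3/3 = 4.707e-6 C/m.
By Gauss's law (flux through the curved wall only), E·2πrL = λ_enc L/ε₀.
E = 2k|λ_enc|/r = 2(8.99×10^9)(4.707×10^-6)/(0.0477) = 1.77×10^6 N/C.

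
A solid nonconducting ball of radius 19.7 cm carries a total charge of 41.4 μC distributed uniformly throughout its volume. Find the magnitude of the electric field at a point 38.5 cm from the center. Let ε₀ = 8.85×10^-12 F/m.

Take a concentric spherical Gaussian surface of radius r = 38.5 cm (r > R, so the entire charge is enclosed).
Q_enc = 41.4 μC = 4.14×10^-5 C.
Since E is radial and uniform over the Gaussian sphere, Φ = E·4πr² = Q_enc/ε₀.
E = |Q_enc|/(4πε₀r²) = (4.14e-5)/(4π·8.85×10^-12·(0.385)²) = 2.51e6 N/C.

|E| = 2.51×10^6 N/C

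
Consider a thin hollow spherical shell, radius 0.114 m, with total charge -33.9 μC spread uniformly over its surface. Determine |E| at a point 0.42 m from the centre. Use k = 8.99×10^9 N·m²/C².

|E| ≈ 1.73e6 N/C

Symmetry ⇒ E = E(r) r̂. Gaussian sphere of radius r = 0.42 m (r > 0.114 m).
The entire shell is enclosed: Q_enc = -3.39×10^-5 C.
Gauss's law: E·4πr² = Q_enc/ε₀.
E = k|Q_enc|/r² = (8.99×10^9)(3.39×10^-5)/(0.42)² = 1.73×10^6 N/C.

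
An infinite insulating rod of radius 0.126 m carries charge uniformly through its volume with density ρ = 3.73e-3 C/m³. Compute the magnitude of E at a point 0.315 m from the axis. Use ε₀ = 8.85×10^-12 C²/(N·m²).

E ≈ 1.06×10^7 N/C

Take a coaxial cylindrical Gaussian surface of radius r = 0.315 m and length L (r > 0.126 m, full cross-section enclosed).
λ_enc = ρ·πR² = (3.73e-3)π(0.126)² = 1.86×10^-4 C/m.
Applying ∮E·dA = Q_enc/ε₀ with the end caps contributing no flux:
E = |λ_enc|/(2πε₀r) = (1.86×10^-4)/(2π·8.85×10^-12·0.315) = 1.06×10^7 N/C.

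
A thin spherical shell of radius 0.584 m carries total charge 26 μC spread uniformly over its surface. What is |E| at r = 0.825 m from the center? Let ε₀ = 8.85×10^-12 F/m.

E ≈ 3.43e5 V/m

Symmetry ⇒ E = E(r) r̂. Gaussian sphere of radius r = 0.825 m (r > 0.584 m).
The entire shell is enclosed: Q_enc = 2.60×10^-5 C.
Since E is radial and uniform over the Gaussian sphere, Φ = E·4πr² = Q_enc/ε₀.
E = |Q_enc|/(4πε₀r²) = (2.60×10^-5)/(4π·8.85×10^-12·(0.825)²) = 3.43×10^5 N/C.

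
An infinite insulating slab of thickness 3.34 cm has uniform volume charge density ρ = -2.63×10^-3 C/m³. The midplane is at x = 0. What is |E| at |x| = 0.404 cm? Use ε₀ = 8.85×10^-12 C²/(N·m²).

By symmetry E is perpendicular to the slab. A Gaussian pillbox from −0.404 cm to +0.404 cm (face area A) lies entirely within the slab.
Q_enc = ρ·(2x)·A and flux = 2EA, so 2EA = 2ρxA/ε₀ ⇒ E = |ρ|x/ε₀.
E = (2.63×10^-3)(0.00404)/(8.85×10^-12) = 1.20×10^6 N/C.

|E| = 1.20×10^6 N/C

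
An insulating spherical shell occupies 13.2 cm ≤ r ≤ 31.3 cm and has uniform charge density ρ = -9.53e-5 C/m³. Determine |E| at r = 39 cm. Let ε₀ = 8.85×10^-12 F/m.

6.69×10^5 N/C

Use a concentric Gaussian sphere at r = 39 cm (r > 31.3 cm, enclosing the whole shell).
Q_enc = ρ·(4π/3)(b³ − a³) = (-9.53×10^-5)·(4π/3)·((0.313)³ − (0.132)³) = -1.132×10^-5 C.
Since E is radial and uniform over the Gaussian sphere, Φ = E·4πr² = Q_enc/ε₀.
E = |Q_enc|/(4πε₀r²) = (1.132×10^-5)/(4π·8.85×10^-12·(0.39)²) = 6.69×10^5 N/C.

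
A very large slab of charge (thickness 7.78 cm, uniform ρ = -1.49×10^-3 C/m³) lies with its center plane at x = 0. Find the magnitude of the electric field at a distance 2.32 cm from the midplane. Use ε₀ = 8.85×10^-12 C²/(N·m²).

By symmetry E is perpendicular to the slab. A Gaussian pillbox from −2.32 cm to +2.32 cm (face area A) lies entirely within the slab.
Q_enc = ρ·(2x)·A and flux = 2EA, so 2EA = 2ρxA/ε₀ ⇒ E = |ρ|x/ε₀.
E = (1.49×10^-3)(0.0232)/(8.85×10^-12) = 3.91×10^6 N/C.

3.91×10^6 V/m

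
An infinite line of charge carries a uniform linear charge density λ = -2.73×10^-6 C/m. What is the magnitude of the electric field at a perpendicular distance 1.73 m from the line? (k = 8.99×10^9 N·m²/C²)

Take a coaxial cylindrical Gaussian surface of radius r = 1.73 m and length L.
Q_enc = λL, so λ_enc = -2.73×10^-6 C/m.
Applying ∮E·dA = Q_enc/ε₀ with the end caps contributing no flux:
E = 2k|λ_enc|/r = 2(8.99×10^9)(2.73×10^-6)/(1.73) = 2.84×10^4 N/C.

E = 2.84e4 N/C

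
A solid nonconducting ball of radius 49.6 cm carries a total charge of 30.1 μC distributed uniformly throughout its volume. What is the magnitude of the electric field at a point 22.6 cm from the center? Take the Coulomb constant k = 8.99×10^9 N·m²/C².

|E| = 5.01×10^5 N/C

Symmetry ⇒ E = E(r) r̂. Gaussian sphere of radius r = 22.6 cm (r < R).
Only the charge within r is enclosed: Q_enc = Q·(r/R)³ = (30.1 μC)·(22.6 cm/49.6 cm)³ = 2.847×10^-6 C.
Gauss's law: E·4πr² = Q_enc/ε₀.
E = k|Q_enc|/r² = (8.99×10^9)(2.847×10^-6)/(0.226)² = 5.01×10^5 N/C.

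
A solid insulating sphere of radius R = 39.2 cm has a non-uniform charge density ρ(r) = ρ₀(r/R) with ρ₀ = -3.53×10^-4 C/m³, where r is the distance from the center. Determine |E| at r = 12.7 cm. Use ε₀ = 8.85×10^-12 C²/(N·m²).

Take a concentric spherical Gaussian surface of radius r = 12.7 cm (r < R).
Q_enc = ∫₀^r ρ(r')·4πr'² dr' = (4πρ₀/R) ∫₀^r r'^3 dr' = 4πρ₀ r^4/(4·R) = -7.36e-7 C.
Since E is radial and uniform over the Gaussian sphere, Φ = E·4πr² = Q_enc/ε₀.
E = |Q_enc|/(4πε₀r²) = (7.36e-7)/(4π·8.85×10^-12·(0.127)²) = 4.10e5 N/C.

E ≈ 4.10e5 V/m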